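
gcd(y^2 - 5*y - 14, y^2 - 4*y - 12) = y + 2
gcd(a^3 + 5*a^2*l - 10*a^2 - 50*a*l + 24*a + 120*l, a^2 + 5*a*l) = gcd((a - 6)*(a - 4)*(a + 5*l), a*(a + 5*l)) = a + 5*l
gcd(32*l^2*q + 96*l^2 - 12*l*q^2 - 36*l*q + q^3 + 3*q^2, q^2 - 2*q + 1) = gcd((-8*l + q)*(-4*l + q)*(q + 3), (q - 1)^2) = 1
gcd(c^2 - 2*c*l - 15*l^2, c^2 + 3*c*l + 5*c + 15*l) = c + 3*l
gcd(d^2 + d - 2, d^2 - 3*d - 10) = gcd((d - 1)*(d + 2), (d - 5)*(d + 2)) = d + 2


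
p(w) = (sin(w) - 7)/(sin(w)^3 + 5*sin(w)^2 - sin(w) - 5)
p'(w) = (sin(w) - 7)*(-3*sin(w)^2*cos(w) - 10*sin(w)*cos(w) + cos(w))/(sin(w)^3 + 5*sin(w)^2 - sin(w) - 5)^2 + cos(w)/(sin(w)^3 + 5*sin(w)^2 - sin(w) - 5) = (-2*sin(w)^3 + 16*sin(w)^2 + 70*sin(w) - 12)/((sin(w) + 5)^2*cos(w)^3)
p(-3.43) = 1.38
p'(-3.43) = -0.37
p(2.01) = 5.71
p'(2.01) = -23.49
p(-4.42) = 12.21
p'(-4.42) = -79.94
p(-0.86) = 4.30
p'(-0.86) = -11.00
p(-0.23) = 1.60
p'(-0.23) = -1.29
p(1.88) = 10.97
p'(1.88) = -67.58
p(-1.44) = 117.20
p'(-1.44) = -1787.59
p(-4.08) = 3.05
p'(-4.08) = -7.73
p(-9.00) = 1.95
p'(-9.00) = 2.39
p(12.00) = 2.37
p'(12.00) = -3.73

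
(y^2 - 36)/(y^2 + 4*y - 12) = (y - 6)/(y - 2)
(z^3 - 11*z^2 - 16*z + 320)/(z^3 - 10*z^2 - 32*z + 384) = (z + 5)/(z + 6)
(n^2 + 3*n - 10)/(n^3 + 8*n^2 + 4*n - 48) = (n + 5)/(n^2 + 10*n + 24)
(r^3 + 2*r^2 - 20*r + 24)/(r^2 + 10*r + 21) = (r^3 + 2*r^2 - 20*r + 24)/(r^2 + 10*r + 21)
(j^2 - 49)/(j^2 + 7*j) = (j - 7)/j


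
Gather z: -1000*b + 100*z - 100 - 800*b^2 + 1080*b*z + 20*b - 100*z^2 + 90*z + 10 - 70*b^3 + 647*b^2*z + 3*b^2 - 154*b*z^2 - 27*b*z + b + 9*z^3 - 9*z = -70*b^3 - 797*b^2 - 979*b + 9*z^3 + z^2*(-154*b - 100) + z*(647*b^2 + 1053*b + 181) - 90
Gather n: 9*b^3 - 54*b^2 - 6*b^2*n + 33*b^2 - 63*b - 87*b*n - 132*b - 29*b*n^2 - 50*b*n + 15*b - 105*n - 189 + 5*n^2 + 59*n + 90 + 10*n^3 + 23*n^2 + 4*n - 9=9*b^3 - 21*b^2 - 180*b + 10*n^3 + n^2*(28 - 29*b) + n*(-6*b^2 - 137*b - 42) - 108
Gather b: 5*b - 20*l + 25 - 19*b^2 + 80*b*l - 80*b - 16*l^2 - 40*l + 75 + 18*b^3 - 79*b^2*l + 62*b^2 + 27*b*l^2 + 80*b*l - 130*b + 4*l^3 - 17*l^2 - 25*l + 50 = 18*b^3 + b^2*(43 - 79*l) + b*(27*l^2 + 160*l - 205) + 4*l^3 - 33*l^2 - 85*l + 150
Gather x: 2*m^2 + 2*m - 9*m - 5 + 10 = 2*m^2 - 7*m + 5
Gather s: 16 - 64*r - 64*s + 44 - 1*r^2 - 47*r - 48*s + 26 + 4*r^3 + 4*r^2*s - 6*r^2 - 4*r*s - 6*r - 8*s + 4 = 4*r^3 - 7*r^2 - 117*r + s*(4*r^2 - 4*r - 120) + 90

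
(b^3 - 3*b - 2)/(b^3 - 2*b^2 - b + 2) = (b + 1)/(b - 1)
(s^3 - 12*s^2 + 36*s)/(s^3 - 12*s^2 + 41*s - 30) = s*(s - 6)/(s^2 - 6*s + 5)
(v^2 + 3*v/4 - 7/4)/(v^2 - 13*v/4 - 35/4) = (v - 1)/(v - 5)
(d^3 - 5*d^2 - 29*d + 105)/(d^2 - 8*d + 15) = (d^2 - 2*d - 35)/(d - 5)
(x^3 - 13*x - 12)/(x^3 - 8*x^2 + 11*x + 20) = (x + 3)/(x - 5)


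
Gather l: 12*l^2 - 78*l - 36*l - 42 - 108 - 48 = 12*l^2 - 114*l - 198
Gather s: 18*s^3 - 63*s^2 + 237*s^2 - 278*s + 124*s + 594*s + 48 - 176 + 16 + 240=18*s^3 + 174*s^2 + 440*s + 128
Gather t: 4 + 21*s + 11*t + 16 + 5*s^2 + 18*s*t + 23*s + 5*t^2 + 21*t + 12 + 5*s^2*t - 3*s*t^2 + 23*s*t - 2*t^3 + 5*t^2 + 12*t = 5*s^2 + 44*s - 2*t^3 + t^2*(10 - 3*s) + t*(5*s^2 + 41*s + 44) + 32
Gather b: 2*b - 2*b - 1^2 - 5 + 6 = 0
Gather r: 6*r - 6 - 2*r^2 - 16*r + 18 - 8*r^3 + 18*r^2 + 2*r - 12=-8*r^3 + 16*r^2 - 8*r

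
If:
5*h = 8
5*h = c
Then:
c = 8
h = 8/5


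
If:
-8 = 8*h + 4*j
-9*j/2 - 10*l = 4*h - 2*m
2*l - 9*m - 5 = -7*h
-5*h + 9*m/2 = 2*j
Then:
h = -100/137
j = -74/137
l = 89/274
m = -144/137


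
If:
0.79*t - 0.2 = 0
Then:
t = 0.25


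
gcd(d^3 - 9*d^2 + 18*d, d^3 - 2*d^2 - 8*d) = d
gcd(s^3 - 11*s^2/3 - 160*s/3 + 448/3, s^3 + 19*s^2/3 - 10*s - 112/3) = s^2 + 13*s/3 - 56/3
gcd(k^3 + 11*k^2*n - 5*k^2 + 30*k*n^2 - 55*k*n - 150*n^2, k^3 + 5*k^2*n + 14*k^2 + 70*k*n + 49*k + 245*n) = k + 5*n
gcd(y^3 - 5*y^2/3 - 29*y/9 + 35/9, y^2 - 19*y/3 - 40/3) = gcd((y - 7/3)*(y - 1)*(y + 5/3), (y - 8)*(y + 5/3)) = y + 5/3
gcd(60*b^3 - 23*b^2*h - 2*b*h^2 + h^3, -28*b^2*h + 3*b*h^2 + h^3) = 4*b - h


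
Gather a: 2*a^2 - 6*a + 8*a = 2*a^2 + 2*a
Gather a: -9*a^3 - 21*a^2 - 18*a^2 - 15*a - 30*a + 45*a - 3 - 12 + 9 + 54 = -9*a^3 - 39*a^2 + 48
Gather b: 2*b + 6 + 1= 2*b + 7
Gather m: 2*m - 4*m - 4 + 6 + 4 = 6 - 2*m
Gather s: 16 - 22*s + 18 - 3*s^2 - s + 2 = -3*s^2 - 23*s + 36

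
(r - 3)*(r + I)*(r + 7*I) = r^3 - 3*r^2 + 8*I*r^2 - 7*r - 24*I*r + 21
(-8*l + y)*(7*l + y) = -56*l^2 - l*y + y^2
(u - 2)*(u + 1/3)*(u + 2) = u^3 + u^2/3 - 4*u - 4/3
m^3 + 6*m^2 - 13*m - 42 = (m - 3)*(m + 2)*(m + 7)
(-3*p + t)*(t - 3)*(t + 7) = -3*p*t^2 - 12*p*t + 63*p + t^3 + 4*t^2 - 21*t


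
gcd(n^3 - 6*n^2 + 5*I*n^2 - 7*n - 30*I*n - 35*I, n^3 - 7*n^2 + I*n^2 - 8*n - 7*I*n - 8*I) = n + 1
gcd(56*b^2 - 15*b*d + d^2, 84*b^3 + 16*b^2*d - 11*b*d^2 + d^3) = 7*b - d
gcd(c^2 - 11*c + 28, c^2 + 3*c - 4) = 1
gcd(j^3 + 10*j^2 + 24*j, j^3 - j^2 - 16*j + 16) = j + 4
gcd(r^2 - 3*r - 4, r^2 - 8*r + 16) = r - 4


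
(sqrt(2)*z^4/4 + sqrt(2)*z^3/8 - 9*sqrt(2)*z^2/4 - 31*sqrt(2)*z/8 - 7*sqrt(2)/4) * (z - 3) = sqrt(2)*z^5/4 - 5*sqrt(2)*z^4/8 - 21*sqrt(2)*z^3/8 + 23*sqrt(2)*z^2/8 + 79*sqrt(2)*z/8 + 21*sqrt(2)/4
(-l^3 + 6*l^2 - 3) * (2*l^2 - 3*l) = -2*l^5 + 15*l^4 - 18*l^3 - 6*l^2 + 9*l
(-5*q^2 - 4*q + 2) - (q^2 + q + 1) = -6*q^2 - 5*q + 1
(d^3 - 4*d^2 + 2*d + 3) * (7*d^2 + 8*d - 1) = 7*d^5 - 20*d^4 - 19*d^3 + 41*d^2 + 22*d - 3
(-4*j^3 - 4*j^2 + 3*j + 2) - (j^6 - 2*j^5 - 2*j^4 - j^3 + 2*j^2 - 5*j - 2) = -j^6 + 2*j^5 + 2*j^4 - 3*j^3 - 6*j^2 + 8*j + 4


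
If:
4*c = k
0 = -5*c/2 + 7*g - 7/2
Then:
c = k/4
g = 5*k/56 + 1/2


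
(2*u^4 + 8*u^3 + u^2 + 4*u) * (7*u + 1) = 14*u^5 + 58*u^4 + 15*u^3 + 29*u^2 + 4*u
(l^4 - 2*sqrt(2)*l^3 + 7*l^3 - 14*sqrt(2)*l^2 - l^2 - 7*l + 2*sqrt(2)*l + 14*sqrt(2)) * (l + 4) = l^5 - 2*sqrt(2)*l^4 + 11*l^4 - 22*sqrt(2)*l^3 + 27*l^3 - 54*sqrt(2)*l^2 - 11*l^2 - 28*l + 22*sqrt(2)*l + 56*sqrt(2)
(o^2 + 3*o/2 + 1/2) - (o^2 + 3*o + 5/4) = -3*o/2 - 3/4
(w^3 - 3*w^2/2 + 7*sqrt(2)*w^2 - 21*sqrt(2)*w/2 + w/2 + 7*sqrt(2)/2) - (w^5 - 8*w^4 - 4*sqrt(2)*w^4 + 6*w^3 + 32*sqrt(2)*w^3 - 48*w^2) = -w^5 + 4*sqrt(2)*w^4 + 8*w^4 - 32*sqrt(2)*w^3 - 5*w^3 + 7*sqrt(2)*w^2 + 93*w^2/2 - 21*sqrt(2)*w/2 + w/2 + 7*sqrt(2)/2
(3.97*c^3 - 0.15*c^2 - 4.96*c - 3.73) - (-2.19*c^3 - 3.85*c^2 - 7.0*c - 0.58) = 6.16*c^3 + 3.7*c^2 + 2.04*c - 3.15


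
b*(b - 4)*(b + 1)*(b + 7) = b^4 + 4*b^3 - 25*b^2 - 28*b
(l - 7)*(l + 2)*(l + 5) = l^3 - 39*l - 70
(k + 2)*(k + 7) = k^2 + 9*k + 14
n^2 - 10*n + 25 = (n - 5)^2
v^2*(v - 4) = v^3 - 4*v^2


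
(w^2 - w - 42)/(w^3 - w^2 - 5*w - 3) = (-w^2 + w + 42)/(-w^3 + w^2 + 5*w + 3)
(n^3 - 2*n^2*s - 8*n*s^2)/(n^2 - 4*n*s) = n + 2*s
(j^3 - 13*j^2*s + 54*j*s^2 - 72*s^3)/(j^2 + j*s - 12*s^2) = (j^2 - 10*j*s + 24*s^2)/(j + 4*s)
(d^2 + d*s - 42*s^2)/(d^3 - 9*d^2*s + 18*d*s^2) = (-d - 7*s)/(d*(-d + 3*s))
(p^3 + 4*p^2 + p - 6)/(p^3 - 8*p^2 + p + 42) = (p^2 + 2*p - 3)/(p^2 - 10*p + 21)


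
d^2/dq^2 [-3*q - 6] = 0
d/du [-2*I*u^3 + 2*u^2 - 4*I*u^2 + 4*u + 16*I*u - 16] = -6*I*u^2 + u*(4 - 8*I) + 4 + 16*I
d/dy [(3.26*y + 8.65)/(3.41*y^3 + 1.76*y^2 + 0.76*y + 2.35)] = (-22.2332*y^3 - 94.2271*y^2 - 30.448*y + 1.087)/(11.6281*y^6 + 12.0032*y^5 + 8.2808*y^4 + 18.7022*y^3 + 8.8496*y^2 + 3.572*y + 5.5225)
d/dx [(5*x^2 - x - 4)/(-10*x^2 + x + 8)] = (-5*x^2 - 4)/(100*x^4 - 20*x^3 - 159*x^2 + 16*x + 64)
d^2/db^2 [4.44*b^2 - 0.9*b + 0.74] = 8.88000000000000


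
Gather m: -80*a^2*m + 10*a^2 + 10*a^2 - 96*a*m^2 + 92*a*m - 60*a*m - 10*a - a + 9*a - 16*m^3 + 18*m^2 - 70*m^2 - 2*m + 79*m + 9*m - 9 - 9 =20*a^2 - 2*a - 16*m^3 + m^2*(-96*a - 52) + m*(-80*a^2 + 32*a + 86) - 18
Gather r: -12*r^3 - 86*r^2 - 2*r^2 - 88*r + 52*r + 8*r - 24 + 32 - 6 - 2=-12*r^3 - 88*r^2 - 28*r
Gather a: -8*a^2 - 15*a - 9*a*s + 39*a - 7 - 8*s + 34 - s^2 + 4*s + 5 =-8*a^2 + a*(24 - 9*s) - s^2 - 4*s + 32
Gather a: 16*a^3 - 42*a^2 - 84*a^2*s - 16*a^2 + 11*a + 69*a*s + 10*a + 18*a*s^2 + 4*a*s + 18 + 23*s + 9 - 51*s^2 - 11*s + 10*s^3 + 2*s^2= 16*a^3 + a^2*(-84*s - 58) + a*(18*s^2 + 73*s + 21) + 10*s^3 - 49*s^2 + 12*s + 27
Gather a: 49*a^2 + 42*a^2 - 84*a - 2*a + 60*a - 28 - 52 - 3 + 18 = 91*a^2 - 26*a - 65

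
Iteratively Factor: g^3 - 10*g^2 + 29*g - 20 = (g - 4)*(g^2 - 6*g + 5) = (g - 4)*(g - 1)*(g - 5)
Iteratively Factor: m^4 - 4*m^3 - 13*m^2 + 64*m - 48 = (m + 4)*(m^3 - 8*m^2 + 19*m - 12) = (m - 1)*(m + 4)*(m^2 - 7*m + 12) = (m - 3)*(m - 1)*(m + 4)*(m - 4)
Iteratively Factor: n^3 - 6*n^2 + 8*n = (n - 4)*(n^2 - 2*n) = (n - 4)*(n - 2)*(n)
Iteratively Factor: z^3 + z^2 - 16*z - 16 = (z + 1)*(z^2 - 16) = (z + 1)*(z + 4)*(z - 4)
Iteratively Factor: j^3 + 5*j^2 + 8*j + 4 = (j + 2)*(j^2 + 3*j + 2) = (j + 1)*(j + 2)*(j + 2)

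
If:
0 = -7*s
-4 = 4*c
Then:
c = -1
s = 0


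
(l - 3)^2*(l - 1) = l^3 - 7*l^2 + 15*l - 9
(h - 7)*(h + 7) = h^2 - 49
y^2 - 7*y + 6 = (y - 6)*(y - 1)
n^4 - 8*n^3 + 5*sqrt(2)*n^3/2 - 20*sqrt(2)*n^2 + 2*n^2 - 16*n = n*(n - 8)*(n + sqrt(2)/2)*(n + 2*sqrt(2))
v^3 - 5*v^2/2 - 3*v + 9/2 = (v - 3)*(v - 1)*(v + 3/2)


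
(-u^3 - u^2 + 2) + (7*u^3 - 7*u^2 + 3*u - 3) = 6*u^3 - 8*u^2 + 3*u - 1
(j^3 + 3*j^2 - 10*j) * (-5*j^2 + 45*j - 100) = -5*j^5 + 30*j^4 + 85*j^3 - 750*j^2 + 1000*j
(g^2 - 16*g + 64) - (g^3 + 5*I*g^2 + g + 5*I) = -g^3 + g^2 - 5*I*g^2 - 17*g + 64 - 5*I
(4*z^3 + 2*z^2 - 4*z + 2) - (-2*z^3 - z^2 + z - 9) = 6*z^3 + 3*z^2 - 5*z + 11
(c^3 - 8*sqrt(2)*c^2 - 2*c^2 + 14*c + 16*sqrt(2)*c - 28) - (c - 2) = c^3 - 8*sqrt(2)*c^2 - 2*c^2 + 13*c + 16*sqrt(2)*c - 26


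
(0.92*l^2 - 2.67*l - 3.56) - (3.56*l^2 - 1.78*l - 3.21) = -2.64*l^2 - 0.89*l - 0.35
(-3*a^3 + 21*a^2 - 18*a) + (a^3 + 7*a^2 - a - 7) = -2*a^3 + 28*a^2 - 19*a - 7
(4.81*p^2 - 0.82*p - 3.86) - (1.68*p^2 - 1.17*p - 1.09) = 3.13*p^2 + 0.35*p - 2.77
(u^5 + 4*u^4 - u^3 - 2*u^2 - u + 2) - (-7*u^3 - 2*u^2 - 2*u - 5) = u^5 + 4*u^4 + 6*u^3 + u + 7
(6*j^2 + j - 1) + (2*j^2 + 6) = 8*j^2 + j + 5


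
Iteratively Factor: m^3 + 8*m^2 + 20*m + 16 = (m + 2)*(m^2 + 6*m + 8) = (m + 2)^2*(m + 4)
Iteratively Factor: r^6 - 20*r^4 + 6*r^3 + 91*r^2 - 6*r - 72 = (r + 4)*(r^5 - 4*r^4 - 4*r^3 + 22*r^2 + 3*r - 18) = (r - 3)*(r + 4)*(r^4 - r^3 - 7*r^2 + r + 6) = (r - 3)^2*(r + 4)*(r^3 + 2*r^2 - r - 2) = (r - 3)^2*(r - 1)*(r + 4)*(r^2 + 3*r + 2) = (r - 3)^2*(r - 1)*(r + 2)*(r + 4)*(r + 1)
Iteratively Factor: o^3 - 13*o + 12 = (o - 1)*(o^2 + o - 12) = (o - 1)*(o + 4)*(o - 3)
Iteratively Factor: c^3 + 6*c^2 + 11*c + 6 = (c + 2)*(c^2 + 4*c + 3) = (c + 1)*(c + 2)*(c + 3)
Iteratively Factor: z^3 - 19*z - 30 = (z + 3)*(z^2 - 3*z - 10) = (z + 2)*(z + 3)*(z - 5)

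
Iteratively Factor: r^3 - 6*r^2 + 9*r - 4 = (r - 1)*(r^2 - 5*r + 4) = (r - 4)*(r - 1)*(r - 1)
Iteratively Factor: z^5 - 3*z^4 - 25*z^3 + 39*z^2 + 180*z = (z + 3)*(z^4 - 6*z^3 - 7*z^2 + 60*z) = (z - 4)*(z + 3)*(z^3 - 2*z^2 - 15*z) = z*(z - 4)*(z + 3)*(z^2 - 2*z - 15) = z*(z - 4)*(z + 3)^2*(z - 5)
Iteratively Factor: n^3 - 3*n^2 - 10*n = (n - 5)*(n^2 + 2*n) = (n - 5)*(n + 2)*(n)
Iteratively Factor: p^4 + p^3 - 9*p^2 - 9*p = (p - 3)*(p^3 + 4*p^2 + 3*p) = (p - 3)*(p + 1)*(p^2 + 3*p) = (p - 3)*(p + 1)*(p + 3)*(p)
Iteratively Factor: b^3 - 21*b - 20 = (b + 1)*(b^2 - b - 20) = (b - 5)*(b + 1)*(b + 4)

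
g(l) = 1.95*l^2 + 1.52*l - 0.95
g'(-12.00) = -45.28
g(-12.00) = 261.61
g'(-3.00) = -10.18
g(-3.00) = 12.04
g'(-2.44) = -8.00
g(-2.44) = 6.95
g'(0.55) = 3.66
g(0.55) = 0.48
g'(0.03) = 1.64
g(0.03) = -0.90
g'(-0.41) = -0.08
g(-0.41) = -1.25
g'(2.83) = 12.56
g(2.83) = 18.97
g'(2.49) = 11.23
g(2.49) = 14.92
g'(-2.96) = -10.02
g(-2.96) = 11.64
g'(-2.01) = -6.32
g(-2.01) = 3.87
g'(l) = 3.9*l + 1.52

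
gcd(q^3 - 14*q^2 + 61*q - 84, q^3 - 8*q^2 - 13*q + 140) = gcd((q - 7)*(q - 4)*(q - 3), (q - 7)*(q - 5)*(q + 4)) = q - 7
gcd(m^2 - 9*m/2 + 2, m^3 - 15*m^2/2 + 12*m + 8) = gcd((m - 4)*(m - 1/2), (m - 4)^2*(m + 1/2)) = m - 4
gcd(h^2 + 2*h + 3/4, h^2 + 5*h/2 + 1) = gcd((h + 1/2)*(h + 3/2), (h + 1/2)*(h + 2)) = h + 1/2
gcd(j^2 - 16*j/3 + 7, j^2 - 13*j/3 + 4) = j - 3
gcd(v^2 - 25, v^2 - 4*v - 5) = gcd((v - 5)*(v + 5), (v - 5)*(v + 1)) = v - 5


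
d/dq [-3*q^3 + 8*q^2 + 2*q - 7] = -9*q^2 + 16*q + 2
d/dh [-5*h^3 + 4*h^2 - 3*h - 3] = -15*h^2 + 8*h - 3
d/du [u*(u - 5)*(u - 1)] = 3*u^2 - 12*u + 5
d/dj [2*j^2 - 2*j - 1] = 4*j - 2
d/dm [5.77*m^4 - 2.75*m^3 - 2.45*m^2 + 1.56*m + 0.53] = 23.08*m^3 - 8.25*m^2 - 4.9*m + 1.56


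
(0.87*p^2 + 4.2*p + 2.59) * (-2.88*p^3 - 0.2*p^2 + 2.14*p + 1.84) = -2.5056*p^5 - 12.27*p^4 - 6.4374*p^3 + 10.0708*p^2 + 13.2706*p + 4.7656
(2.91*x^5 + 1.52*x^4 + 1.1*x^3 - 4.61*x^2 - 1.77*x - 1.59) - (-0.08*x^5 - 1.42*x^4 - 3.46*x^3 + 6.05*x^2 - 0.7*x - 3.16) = 2.99*x^5 + 2.94*x^4 + 4.56*x^3 - 10.66*x^2 - 1.07*x + 1.57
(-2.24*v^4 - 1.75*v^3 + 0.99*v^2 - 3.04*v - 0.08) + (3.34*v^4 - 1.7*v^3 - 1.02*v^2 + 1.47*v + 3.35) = 1.1*v^4 - 3.45*v^3 - 0.03*v^2 - 1.57*v + 3.27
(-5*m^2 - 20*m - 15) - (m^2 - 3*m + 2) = -6*m^2 - 17*m - 17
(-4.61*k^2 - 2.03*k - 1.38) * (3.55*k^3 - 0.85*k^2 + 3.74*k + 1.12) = -16.3655*k^5 - 3.288*k^4 - 20.4149*k^3 - 11.5824*k^2 - 7.4348*k - 1.5456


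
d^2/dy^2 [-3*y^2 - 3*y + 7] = -6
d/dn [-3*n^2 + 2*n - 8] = 2 - 6*n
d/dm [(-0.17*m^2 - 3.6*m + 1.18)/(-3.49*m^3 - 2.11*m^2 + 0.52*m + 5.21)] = (-0.5933*m^4 - 25.128*m^3 + 4.6702*m^2 + 3.2082*m - 19.3696)/(12.1801*m^6 + 14.7278*m^5 + 0.822499999999999*m^4 - 38.5602*m^3 - 21.7158*m^2 + 5.4184*m + 27.1441)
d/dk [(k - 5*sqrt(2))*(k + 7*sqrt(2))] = 2*k + 2*sqrt(2)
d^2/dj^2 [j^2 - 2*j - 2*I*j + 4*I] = 2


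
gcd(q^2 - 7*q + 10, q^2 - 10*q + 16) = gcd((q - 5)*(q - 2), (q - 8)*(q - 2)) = q - 2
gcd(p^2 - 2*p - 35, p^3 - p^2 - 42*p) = p - 7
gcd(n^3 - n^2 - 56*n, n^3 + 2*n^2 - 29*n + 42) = n + 7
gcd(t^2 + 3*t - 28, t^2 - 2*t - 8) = t - 4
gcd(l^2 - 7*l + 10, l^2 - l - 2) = l - 2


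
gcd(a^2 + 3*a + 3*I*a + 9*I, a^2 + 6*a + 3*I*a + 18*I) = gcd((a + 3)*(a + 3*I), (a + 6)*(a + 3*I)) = a + 3*I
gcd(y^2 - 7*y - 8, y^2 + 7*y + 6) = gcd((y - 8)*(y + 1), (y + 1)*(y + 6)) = y + 1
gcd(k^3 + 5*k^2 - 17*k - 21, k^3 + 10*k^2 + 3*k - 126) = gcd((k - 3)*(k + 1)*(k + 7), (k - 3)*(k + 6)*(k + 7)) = k^2 + 4*k - 21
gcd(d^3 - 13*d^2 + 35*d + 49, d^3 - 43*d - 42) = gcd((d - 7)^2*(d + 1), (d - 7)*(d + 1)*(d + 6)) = d^2 - 6*d - 7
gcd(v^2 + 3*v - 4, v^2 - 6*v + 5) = v - 1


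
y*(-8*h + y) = -8*h*y + y^2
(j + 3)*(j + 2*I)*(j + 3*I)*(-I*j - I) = -I*j^4 + 5*j^3 - 4*I*j^3 + 20*j^2 + 3*I*j^2 + 15*j + 24*I*j + 18*I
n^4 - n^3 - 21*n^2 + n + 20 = (n - 5)*(n - 1)*(n + 1)*(n + 4)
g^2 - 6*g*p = g*(g - 6*p)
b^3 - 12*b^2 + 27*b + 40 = (b - 8)*(b - 5)*(b + 1)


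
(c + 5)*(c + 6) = c^2 + 11*c + 30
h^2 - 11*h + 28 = (h - 7)*(h - 4)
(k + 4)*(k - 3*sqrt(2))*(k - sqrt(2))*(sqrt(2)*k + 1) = sqrt(2)*k^4 - 7*k^3 + 4*sqrt(2)*k^3 - 28*k^2 + 2*sqrt(2)*k^2 + 6*k + 8*sqrt(2)*k + 24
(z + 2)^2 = z^2 + 4*z + 4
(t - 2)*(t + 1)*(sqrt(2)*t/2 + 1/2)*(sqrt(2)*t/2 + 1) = t^4/2 - t^3/2 + 3*sqrt(2)*t^3/4 - 3*sqrt(2)*t^2/4 - t^2/2 - 3*sqrt(2)*t/2 - t/2 - 1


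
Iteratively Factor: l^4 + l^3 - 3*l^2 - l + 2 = (l + 2)*(l^3 - l^2 - l + 1) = (l + 1)*(l + 2)*(l^2 - 2*l + 1) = (l - 1)*(l + 1)*(l + 2)*(l - 1)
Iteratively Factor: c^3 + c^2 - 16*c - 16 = (c - 4)*(c^2 + 5*c + 4) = (c - 4)*(c + 1)*(c + 4)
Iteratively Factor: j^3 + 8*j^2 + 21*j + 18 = (j + 3)*(j^2 + 5*j + 6) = (j + 3)^2*(j + 2)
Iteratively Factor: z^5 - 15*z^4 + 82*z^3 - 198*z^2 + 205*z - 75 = (z - 3)*(z^4 - 12*z^3 + 46*z^2 - 60*z + 25) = (z - 5)*(z - 3)*(z^3 - 7*z^2 + 11*z - 5) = (z - 5)*(z - 3)*(z - 1)*(z^2 - 6*z + 5) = (z - 5)*(z - 3)*(z - 1)^2*(z - 5)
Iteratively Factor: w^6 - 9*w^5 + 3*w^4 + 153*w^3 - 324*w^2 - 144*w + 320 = (w - 4)*(w^5 - 5*w^4 - 17*w^3 + 85*w^2 + 16*w - 80) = (w - 4)*(w + 4)*(w^4 - 9*w^3 + 19*w^2 + 9*w - 20) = (w - 4)^2*(w + 4)*(w^3 - 5*w^2 - w + 5) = (w - 4)^2*(w + 1)*(w + 4)*(w^2 - 6*w + 5) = (w - 4)^2*(w - 1)*(w + 1)*(w + 4)*(w - 5)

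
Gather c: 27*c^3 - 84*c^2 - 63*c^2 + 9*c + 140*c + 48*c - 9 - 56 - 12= 27*c^3 - 147*c^2 + 197*c - 77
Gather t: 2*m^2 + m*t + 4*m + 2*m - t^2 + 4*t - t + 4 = 2*m^2 + 6*m - t^2 + t*(m + 3) + 4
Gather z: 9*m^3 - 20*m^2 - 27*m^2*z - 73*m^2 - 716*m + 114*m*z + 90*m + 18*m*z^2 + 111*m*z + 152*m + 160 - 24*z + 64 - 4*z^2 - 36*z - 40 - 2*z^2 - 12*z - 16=9*m^3 - 93*m^2 - 474*m + z^2*(18*m - 6) + z*(-27*m^2 + 225*m - 72) + 168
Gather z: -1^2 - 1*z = -z - 1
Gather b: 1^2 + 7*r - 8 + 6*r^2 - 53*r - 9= 6*r^2 - 46*r - 16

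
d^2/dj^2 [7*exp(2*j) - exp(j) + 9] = (28*exp(j) - 1)*exp(j)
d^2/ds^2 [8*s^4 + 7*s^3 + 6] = 6*s*(16*s + 7)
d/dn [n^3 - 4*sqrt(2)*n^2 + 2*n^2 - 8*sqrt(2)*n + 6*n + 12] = 3*n^2 - 8*sqrt(2)*n + 4*n - 8*sqrt(2) + 6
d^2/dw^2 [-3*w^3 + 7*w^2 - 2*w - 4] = 14 - 18*w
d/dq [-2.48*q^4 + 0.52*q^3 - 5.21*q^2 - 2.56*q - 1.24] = -9.92*q^3 + 1.56*q^2 - 10.42*q - 2.56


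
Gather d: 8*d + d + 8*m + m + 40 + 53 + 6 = 9*d + 9*m + 99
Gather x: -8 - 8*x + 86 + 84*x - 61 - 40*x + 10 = 36*x + 27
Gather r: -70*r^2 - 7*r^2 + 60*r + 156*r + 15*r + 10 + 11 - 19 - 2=-77*r^2 + 231*r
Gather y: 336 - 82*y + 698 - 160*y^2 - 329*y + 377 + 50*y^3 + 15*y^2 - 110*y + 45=50*y^3 - 145*y^2 - 521*y + 1456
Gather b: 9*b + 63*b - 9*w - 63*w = 72*b - 72*w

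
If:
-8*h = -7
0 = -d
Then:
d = 0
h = 7/8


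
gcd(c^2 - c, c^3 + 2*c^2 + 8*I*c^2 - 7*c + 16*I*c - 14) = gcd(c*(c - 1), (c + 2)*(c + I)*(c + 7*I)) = 1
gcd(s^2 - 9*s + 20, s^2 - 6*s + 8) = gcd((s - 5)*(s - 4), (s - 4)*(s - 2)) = s - 4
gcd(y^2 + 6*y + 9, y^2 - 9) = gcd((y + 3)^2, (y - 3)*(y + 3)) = y + 3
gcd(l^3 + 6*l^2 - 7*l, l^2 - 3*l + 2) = l - 1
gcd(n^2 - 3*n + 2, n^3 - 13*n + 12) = n - 1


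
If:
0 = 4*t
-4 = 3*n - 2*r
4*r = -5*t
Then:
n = -4/3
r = 0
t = 0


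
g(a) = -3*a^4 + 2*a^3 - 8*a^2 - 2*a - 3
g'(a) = -12*a^3 + 6*a^2 - 16*a - 2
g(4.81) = -1580.98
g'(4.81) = -1275.56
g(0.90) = -11.79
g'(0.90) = -20.29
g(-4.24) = -1260.37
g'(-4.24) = 1088.41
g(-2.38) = -166.77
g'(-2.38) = 231.84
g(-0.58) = -5.26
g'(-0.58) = 11.64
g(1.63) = -40.03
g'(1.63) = -64.11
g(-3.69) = -761.23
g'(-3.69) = 741.66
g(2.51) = -145.87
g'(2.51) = -194.12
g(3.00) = -270.00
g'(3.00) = -320.00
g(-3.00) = -366.00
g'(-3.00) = 424.00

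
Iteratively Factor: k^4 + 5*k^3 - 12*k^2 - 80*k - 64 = (k + 1)*(k^3 + 4*k^2 - 16*k - 64) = (k + 1)*(k + 4)*(k^2 - 16) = (k + 1)*(k + 4)^2*(k - 4)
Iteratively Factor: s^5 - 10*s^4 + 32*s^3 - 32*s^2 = (s)*(s^4 - 10*s^3 + 32*s^2 - 32*s) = s*(s - 2)*(s^3 - 8*s^2 + 16*s) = s*(s - 4)*(s - 2)*(s^2 - 4*s) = s*(s - 4)^2*(s - 2)*(s)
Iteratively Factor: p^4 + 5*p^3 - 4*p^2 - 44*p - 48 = (p + 2)*(p^3 + 3*p^2 - 10*p - 24) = (p + 2)*(p + 4)*(p^2 - p - 6) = (p + 2)^2*(p + 4)*(p - 3)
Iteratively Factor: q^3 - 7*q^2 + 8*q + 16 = (q - 4)*(q^2 - 3*q - 4) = (q - 4)*(q + 1)*(q - 4)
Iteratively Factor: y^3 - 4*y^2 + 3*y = (y)*(y^2 - 4*y + 3) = y*(y - 3)*(y - 1)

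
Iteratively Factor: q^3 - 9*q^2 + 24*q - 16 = (q - 1)*(q^2 - 8*q + 16) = (q - 4)*(q - 1)*(q - 4)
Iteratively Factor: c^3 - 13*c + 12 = (c - 1)*(c^2 + c - 12) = (c - 3)*(c - 1)*(c + 4)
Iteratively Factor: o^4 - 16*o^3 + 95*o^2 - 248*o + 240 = (o - 4)*(o^3 - 12*o^2 + 47*o - 60) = (o - 5)*(o - 4)*(o^2 - 7*o + 12) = (o - 5)*(o - 4)*(o - 3)*(o - 4)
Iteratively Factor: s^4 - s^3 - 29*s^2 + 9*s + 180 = (s - 3)*(s^3 + 2*s^2 - 23*s - 60) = (s - 5)*(s - 3)*(s^2 + 7*s + 12) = (s - 5)*(s - 3)*(s + 4)*(s + 3)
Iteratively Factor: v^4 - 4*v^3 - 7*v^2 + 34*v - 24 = (v - 2)*(v^3 - 2*v^2 - 11*v + 12) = (v - 2)*(v - 1)*(v^2 - v - 12) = (v - 4)*(v - 2)*(v - 1)*(v + 3)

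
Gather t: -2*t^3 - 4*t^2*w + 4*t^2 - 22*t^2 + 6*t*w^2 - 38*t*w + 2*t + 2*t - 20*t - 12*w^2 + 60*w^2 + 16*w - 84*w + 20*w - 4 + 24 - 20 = -2*t^3 + t^2*(-4*w - 18) + t*(6*w^2 - 38*w - 16) + 48*w^2 - 48*w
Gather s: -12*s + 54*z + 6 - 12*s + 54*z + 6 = -24*s + 108*z + 12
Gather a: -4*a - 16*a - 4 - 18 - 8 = -20*a - 30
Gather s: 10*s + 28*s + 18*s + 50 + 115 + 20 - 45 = 56*s + 140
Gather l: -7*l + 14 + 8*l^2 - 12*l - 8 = 8*l^2 - 19*l + 6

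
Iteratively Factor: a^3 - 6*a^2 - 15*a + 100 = (a - 5)*(a^2 - a - 20) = (a - 5)^2*(a + 4)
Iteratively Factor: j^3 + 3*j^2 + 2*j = (j + 2)*(j^2 + j) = j*(j + 2)*(j + 1)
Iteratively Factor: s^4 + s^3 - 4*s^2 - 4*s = (s + 1)*(s^3 - 4*s) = (s + 1)*(s + 2)*(s^2 - 2*s) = s*(s + 1)*(s + 2)*(s - 2)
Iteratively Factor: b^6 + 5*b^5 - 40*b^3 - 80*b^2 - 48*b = (b)*(b^5 + 5*b^4 - 40*b^2 - 80*b - 48) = b*(b + 2)*(b^4 + 3*b^3 - 6*b^2 - 28*b - 24) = b*(b + 2)^2*(b^3 + b^2 - 8*b - 12) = b*(b + 2)^3*(b^2 - b - 6) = b*(b - 3)*(b + 2)^3*(b + 2)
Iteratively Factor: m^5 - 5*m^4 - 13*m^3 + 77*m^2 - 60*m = (m - 1)*(m^4 - 4*m^3 - 17*m^2 + 60*m) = (m - 1)*(m + 4)*(m^3 - 8*m^2 + 15*m) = (m - 5)*(m - 1)*(m + 4)*(m^2 - 3*m) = (m - 5)*(m - 3)*(m - 1)*(m + 4)*(m)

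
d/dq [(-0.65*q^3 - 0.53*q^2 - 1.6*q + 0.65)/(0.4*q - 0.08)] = (-0.52*q^3 - 0.056*q^2 + 0.0848*q - 0.132)/(0.16*q^2 - 0.064*q + 0.0064)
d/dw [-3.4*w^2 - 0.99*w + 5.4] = -6.8*w - 0.99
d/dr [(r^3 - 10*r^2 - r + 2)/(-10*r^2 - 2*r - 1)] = (-10*r^4 - 4*r^3 + 7*r^2 + 60*r + 5)/(100*r^4 + 40*r^3 + 24*r^2 + 4*r + 1)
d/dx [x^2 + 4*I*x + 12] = 2*x + 4*I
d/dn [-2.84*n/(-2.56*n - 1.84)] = (13.377536*n + 9.615104)/(2.56*n + 1.84)^3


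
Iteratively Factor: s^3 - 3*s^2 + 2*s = (s - 1)*(s^2 - 2*s) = s*(s - 1)*(s - 2)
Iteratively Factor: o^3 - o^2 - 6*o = (o)*(o^2 - o - 6) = o*(o + 2)*(o - 3)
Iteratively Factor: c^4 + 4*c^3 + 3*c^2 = (c)*(c^3 + 4*c^2 + 3*c) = c*(c + 1)*(c^2 + 3*c) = c*(c + 1)*(c + 3)*(c)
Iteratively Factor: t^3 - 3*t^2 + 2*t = (t - 1)*(t^2 - 2*t) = (t - 2)*(t - 1)*(t)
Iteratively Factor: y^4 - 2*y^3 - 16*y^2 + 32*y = (y + 4)*(y^3 - 6*y^2 + 8*y) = (y - 2)*(y + 4)*(y^2 - 4*y) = y*(y - 2)*(y + 4)*(y - 4)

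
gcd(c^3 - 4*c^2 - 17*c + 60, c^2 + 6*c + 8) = c + 4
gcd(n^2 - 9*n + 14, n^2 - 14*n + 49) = n - 7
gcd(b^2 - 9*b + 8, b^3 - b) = b - 1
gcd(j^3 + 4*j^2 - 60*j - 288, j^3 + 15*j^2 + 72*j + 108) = j^2 + 12*j + 36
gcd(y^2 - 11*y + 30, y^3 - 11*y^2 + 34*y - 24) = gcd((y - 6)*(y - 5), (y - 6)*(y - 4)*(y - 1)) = y - 6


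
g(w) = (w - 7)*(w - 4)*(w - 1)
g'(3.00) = -6.00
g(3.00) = 8.00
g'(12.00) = 183.00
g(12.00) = 440.00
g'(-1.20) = 72.12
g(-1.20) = -93.81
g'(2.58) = -2.95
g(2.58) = 9.92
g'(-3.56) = 162.46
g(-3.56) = -364.04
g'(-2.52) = 118.53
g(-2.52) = -218.49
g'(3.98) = -9.00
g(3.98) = 0.18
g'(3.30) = -7.53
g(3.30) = 5.96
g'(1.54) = 9.15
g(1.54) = 7.25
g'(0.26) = 32.96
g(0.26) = -18.65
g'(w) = (w - 7)*(w - 4) + (w - 7)*(w - 1) + (w - 4)*(w - 1) = 3*w^2 - 24*w + 39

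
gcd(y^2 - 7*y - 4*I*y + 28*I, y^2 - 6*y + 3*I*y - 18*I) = 1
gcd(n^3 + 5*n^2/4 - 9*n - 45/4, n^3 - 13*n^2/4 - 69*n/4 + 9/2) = n + 3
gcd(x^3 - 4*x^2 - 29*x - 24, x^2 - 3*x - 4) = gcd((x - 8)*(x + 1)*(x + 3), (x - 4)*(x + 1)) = x + 1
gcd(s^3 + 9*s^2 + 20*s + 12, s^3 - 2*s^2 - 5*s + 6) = s + 2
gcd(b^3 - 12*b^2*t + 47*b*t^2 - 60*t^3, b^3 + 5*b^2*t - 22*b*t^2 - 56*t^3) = -b + 4*t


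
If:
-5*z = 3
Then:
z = -3/5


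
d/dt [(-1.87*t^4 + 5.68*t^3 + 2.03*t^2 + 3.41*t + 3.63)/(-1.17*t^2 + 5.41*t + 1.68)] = (4.3758*t^5 - 36.9957*t^4 + 48.8912*t^3 + 43.5992*t^2 + 15.315*t - 13.9095)/(1.3689*t^4 - 12.6594*t^3 + 25.3369*t^2 + 18.1776*t + 2.8224)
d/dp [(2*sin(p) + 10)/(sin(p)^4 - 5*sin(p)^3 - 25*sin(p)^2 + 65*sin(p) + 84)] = 2*(-3*sin(p)^4 - 10*sin(p)^3 + 100*sin(p)^2 + 250*sin(p) - 241)*cos(p)/(sin(p)^4 - 5*sin(p)^3 - 25*sin(p)^2 + 65*sin(p) + 84)^2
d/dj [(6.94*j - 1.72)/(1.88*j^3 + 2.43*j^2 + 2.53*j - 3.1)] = (-26.0944*j^3 - 7.1634*j^2 + 8.3592*j - 17.1624)/(3.5344*j^6 + 9.1368*j^5 + 15.4177*j^4 + 0.639800000000001*j^3 - 8.6651*j^2 - 15.686*j + 9.61)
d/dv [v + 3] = 1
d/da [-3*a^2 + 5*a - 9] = 5 - 6*a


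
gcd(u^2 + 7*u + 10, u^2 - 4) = u + 2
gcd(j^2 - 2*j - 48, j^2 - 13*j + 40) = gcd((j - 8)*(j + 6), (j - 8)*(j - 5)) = j - 8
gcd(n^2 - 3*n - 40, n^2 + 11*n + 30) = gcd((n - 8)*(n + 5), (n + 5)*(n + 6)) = n + 5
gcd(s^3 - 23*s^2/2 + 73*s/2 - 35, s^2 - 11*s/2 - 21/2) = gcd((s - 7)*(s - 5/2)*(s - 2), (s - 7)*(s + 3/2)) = s - 7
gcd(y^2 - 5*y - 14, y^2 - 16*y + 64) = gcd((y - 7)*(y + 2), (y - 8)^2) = 1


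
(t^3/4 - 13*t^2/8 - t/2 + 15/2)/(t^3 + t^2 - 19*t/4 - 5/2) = (2*t^3 - 13*t^2 - 4*t + 60)/(2*(4*t^3 + 4*t^2 - 19*t - 10))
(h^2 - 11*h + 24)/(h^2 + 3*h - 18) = (h - 8)/(h + 6)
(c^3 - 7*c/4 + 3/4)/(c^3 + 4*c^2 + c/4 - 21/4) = (2*c - 1)/(2*c + 7)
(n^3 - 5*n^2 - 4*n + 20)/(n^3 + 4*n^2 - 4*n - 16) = (n - 5)/(n + 4)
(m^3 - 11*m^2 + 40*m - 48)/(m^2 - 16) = (m^2 - 7*m + 12)/(m + 4)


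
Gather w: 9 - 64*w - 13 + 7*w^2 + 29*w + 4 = 7*w^2 - 35*w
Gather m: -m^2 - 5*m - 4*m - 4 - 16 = -m^2 - 9*m - 20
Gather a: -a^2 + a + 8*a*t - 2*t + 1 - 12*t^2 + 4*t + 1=-a^2 + a*(8*t + 1) - 12*t^2 + 2*t + 2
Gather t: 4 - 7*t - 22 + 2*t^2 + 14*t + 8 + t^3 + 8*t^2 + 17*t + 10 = t^3 + 10*t^2 + 24*t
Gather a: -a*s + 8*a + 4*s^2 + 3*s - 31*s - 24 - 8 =a*(8 - s) + 4*s^2 - 28*s - 32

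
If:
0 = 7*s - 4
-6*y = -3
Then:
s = 4/7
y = 1/2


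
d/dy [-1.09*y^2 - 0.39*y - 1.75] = -2.18*y - 0.39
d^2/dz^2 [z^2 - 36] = 2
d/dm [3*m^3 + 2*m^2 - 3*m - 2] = 9*m^2 + 4*m - 3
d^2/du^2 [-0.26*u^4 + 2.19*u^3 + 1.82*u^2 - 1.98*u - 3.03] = -3.12*u^2 + 13.14*u + 3.64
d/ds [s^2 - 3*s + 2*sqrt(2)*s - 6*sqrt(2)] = 2*s - 3 + 2*sqrt(2)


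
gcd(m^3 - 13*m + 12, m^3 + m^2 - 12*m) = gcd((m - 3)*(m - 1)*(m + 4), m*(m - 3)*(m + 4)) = m^2 + m - 12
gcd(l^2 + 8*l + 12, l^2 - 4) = l + 2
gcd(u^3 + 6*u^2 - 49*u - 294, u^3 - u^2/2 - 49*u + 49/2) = u^2 - 49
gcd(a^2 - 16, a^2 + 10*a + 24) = a + 4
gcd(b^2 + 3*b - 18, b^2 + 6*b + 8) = 1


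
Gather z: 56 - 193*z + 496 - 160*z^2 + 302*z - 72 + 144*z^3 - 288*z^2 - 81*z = 144*z^3 - 448*z^2 + 28*z + 480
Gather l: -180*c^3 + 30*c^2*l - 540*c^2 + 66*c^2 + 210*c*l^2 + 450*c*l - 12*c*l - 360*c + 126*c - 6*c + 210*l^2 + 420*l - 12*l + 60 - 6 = -180*c^3 - 474*c^2 - 240*c + l^2*(210*c + 210) + l*(30*c^2 + 438*c + 408) + 54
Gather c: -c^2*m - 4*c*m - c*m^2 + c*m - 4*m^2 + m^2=-c^2*m + c*(-m^2 - 3*m) - 3*m^2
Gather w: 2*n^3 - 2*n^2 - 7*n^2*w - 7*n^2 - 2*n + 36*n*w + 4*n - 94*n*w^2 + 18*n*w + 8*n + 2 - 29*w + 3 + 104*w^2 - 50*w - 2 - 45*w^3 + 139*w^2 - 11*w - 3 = 2*n^3 - 9*n^2 + 10*n - 45*w^3 + w^2*(243 - 94*n) + w*(-7*n^2 + 54*n - 90)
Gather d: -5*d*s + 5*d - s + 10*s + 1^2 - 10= d*(5 - 5*s) + 9*s - 9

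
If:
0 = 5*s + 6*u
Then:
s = -6*u/5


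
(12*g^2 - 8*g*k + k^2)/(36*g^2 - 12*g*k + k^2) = (2*g - k)/(6*g - k)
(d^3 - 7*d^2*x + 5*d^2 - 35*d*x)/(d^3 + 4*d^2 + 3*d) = (d^2 - 7*d*x + 5*d - 35*x)/(d^2 + 4*d + 3)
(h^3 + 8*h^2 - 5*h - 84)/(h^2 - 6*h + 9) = (h^2 + 11*h + 28)/(h - 3)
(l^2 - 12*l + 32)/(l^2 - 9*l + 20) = (l - 8)/(l - 5)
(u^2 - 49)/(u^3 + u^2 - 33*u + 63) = (u - 7)/(u^2 - 6*u + 9)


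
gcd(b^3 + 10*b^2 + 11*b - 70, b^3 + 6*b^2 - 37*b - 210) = b^2 + 12*b + 35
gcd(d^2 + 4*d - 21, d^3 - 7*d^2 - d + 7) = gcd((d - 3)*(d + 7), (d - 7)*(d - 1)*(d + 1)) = 1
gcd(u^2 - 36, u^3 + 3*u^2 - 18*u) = u + 6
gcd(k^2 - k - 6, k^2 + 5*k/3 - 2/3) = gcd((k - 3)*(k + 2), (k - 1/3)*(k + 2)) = k + 2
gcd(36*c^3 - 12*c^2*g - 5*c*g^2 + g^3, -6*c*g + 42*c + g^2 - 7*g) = 6*c - g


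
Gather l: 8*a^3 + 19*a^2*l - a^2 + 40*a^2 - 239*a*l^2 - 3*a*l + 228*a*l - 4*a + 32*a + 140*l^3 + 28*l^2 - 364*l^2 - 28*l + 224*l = 8*a^3 + 39*a^2 + 28*a + 140*l^3 + l^2*(-239*a - 336) + l*(19*a^2 + 225*a + 196)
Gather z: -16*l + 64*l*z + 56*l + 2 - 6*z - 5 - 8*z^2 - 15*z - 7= 40*l - 8*z^2 + z*(64*l - 21) - 10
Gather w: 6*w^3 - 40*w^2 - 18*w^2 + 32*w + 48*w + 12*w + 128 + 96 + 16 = 6*w^3 - 58*w^2 + 92*w + 240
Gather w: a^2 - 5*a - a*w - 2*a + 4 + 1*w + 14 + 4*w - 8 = a^2 - 7*a + w*(5 - a) + 10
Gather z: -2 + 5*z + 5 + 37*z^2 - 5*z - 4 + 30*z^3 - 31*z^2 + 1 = 30*z^3 + 6*z^2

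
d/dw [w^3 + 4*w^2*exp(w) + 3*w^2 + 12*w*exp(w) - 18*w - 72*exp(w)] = 4*w^2*exp(w) + 3*w^2 + 20*w*exp(w) + 6*w - 60*exp(w) - 18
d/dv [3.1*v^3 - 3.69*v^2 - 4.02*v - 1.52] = 9.3*v^2 - 7.38*v - 4.02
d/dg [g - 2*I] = 1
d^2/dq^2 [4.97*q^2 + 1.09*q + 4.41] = 9.94000000000000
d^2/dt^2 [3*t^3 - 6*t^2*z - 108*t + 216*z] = 18*t - 12*z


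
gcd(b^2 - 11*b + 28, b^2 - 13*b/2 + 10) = b - 4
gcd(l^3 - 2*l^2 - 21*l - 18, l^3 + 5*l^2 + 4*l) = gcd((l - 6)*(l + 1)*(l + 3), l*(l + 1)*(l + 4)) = l + 1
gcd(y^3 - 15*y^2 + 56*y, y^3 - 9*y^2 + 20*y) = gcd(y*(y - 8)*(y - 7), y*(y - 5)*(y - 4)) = y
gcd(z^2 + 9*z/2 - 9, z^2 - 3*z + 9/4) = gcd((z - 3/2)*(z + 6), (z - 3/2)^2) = z - 3/2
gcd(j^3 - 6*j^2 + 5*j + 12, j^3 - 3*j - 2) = j + 1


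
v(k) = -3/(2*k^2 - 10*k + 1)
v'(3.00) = 0.05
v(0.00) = -3.00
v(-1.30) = -0.17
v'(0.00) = -30.00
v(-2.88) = -0.06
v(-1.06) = -0.22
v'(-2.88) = -0.03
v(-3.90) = -0.04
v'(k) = -3*(10 - 4*k)/(2*k^2 - 10*k + 1)^2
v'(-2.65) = -0.04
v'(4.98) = 46.41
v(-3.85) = -0.04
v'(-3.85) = -0.02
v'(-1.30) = -0.15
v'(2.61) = 0.01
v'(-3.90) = -0.02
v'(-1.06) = -0.22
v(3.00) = 0.27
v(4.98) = -3.75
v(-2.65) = -0.07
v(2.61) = 0.26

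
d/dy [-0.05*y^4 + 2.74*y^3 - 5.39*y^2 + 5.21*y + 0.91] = -0.2*y^3 + 8.22*y^2 - 10.78*y + 5.21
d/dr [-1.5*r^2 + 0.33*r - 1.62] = 0.33 - 3.0*r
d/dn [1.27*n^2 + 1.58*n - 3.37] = 2.54*n + 1.58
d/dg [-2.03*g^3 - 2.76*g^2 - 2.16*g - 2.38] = -6.09*g^2 - 5.52*g - 2.16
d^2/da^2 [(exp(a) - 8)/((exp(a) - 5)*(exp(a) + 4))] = (exp(4*a) - 31*exp(3*a) + 144*exp(2*a) - 668*exp(a) + 560)*exp(a)/(exp(6*a) - 3*exp(5*a) - 57*exp(4*a) + 119*exp(3*a) + 1140*exp(2*a) - 1200*exp(a) - 8000)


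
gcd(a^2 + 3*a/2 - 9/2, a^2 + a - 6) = a + 3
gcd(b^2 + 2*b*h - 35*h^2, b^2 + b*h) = 1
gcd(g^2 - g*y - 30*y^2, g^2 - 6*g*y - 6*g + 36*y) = -g + 6*y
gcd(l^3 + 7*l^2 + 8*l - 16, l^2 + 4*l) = l + 4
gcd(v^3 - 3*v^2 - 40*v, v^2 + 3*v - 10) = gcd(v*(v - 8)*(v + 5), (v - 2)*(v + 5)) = v + 5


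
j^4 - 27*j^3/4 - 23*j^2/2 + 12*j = j*(j - 8)*(j - 3/4)*(j + 2)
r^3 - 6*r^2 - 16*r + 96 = (r - 6)*(r - 4)*(r + 4)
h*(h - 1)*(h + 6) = h^3 + 5*h^2 - 6*h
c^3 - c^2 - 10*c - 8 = (c - 4)*(c + 1)*(c + 2)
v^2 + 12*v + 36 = (v + 6)^2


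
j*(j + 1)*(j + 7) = j^3 + 8*j^2 + 7*j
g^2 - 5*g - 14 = (g - 7)*(g + 2)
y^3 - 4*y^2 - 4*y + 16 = (y - 4)*(y - 2)*(y + 2)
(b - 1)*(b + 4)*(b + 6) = b^3 + 9*b^2 + 14*b - 24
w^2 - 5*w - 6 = (w - 6)*(w + 1)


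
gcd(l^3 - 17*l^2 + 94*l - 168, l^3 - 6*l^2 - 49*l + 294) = l^2 - 13*l + 42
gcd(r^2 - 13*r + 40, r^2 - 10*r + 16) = r - 8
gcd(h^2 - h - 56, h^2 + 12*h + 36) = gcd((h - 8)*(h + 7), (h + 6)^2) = 1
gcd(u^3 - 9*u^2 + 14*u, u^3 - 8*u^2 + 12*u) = u^2 - 2*u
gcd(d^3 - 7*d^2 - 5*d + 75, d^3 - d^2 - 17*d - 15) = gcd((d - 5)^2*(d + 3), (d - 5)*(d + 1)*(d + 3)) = d^2 - 2*d - 15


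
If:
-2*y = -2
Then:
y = 1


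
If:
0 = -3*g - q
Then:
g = -q/3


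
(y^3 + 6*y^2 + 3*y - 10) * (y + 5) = y^4 + 11*y^3 + 33*y^2 + 5*y - 50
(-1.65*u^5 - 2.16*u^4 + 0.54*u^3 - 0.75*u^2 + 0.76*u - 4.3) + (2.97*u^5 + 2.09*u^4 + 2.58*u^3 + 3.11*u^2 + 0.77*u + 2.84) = 1.32*u^5 - 0.0700000000000003*u^4 + 3.12*u^3 + 2.36*u^2 + 1.53*u - 1.46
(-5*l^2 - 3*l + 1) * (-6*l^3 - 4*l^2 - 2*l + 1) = 30*l^5 + 38*l^4 + 16*l^3 - 3*l^2 - 5*l + 1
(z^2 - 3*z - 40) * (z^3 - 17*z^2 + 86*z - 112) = z^5 - 20*z^4 + 97*z^3 + 310*z^2 - 3104*z + 4480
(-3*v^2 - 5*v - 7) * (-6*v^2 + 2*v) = 18*v^4 + 24*v^3 + 32*v^2 - 14*v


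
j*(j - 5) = j^2 - 5*j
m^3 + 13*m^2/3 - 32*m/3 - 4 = (m - 2)*(m + 1/3)*(m + 6)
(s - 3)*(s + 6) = s^2 + 3*s - 18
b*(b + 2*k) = b^2 + 2*b*k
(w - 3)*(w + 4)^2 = w^3 + 5*w^2 - 8*w - 48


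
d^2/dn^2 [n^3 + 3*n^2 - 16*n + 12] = 6*n + 6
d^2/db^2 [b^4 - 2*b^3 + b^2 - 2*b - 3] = 12*b^2 - 12*b + 2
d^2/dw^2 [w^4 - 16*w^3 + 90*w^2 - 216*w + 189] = 12*w^2 - 96*w + 180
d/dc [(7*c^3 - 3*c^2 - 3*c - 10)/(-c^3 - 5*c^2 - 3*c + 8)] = 2*(-19*c^4 - 24*c^3 + 66*c^2 - 74*c - 27)/(c^6 + 10*c^5 + 31*c^4 + 14*c^3 - 71*c^2 - 48*c + 64)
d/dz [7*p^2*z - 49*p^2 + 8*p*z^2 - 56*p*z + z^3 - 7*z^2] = 7*p^2 + 16*p*z - 56*p + 3*z^2 - 14*z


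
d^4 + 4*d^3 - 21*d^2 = d^2*(d - 3)*(d + 7)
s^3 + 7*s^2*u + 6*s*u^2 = s*(s + u)*(s + 6*u)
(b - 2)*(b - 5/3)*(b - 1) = b^3 - 14*b^2/3 + 7*b - 10/3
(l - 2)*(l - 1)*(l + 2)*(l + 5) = l^4 + 4*l^3 - 9*l^2 - 16*l + 20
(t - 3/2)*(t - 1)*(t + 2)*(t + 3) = t^4 + 5*t^3/2 - 5*t^2 - 15*t/2 + 9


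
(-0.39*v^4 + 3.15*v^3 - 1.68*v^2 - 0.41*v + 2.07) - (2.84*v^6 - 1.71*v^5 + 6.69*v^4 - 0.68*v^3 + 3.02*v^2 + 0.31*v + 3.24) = -2.84*v^6 + 1.71*v^5 - 7.08*v^4 + 3.83*v^3 - 4.7*v^2 - 0.72*v - 1.17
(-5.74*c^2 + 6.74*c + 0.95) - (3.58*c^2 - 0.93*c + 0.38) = -9.32*c^2 + 7.67*c + 0.57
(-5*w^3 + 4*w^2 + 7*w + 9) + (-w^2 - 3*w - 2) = -5*w^3 + 3*w^2 + 4*w + 7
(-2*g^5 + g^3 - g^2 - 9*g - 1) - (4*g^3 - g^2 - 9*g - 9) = -2*g^5 - 3*g^3 + 8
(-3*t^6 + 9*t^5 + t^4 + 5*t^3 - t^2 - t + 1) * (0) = 0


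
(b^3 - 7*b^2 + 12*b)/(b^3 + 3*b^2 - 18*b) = (b - 4)/(b + 6)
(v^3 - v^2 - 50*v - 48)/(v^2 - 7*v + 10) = (v^3 - v^2 - 50*v - 48)/(v^2 - 7*v + 10)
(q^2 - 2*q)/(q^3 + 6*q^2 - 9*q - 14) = q/(q^2 + 8*q + 7)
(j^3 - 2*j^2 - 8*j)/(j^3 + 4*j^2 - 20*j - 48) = j/(j + 6)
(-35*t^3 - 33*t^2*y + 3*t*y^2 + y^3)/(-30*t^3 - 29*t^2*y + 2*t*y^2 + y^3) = (7*t + y)/(6*t + y)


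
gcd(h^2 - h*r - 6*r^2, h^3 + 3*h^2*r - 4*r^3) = h + 2*r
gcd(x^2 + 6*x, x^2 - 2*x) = x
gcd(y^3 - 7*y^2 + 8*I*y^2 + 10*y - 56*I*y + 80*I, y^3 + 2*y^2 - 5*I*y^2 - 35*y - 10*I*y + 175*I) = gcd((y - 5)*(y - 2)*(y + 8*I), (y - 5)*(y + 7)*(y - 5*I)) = y - 5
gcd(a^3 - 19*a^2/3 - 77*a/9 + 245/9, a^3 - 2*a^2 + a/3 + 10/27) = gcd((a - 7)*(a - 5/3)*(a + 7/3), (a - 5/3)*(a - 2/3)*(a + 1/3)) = a - 5/3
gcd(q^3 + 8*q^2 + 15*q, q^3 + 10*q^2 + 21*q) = q^2 + 3*q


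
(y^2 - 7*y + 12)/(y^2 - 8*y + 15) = (y - 4)/(y - 5)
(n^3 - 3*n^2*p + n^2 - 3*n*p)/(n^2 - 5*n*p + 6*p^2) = n*(-n - 1)/(-n + 2*p)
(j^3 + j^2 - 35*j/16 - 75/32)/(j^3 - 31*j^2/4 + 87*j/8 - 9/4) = (16*j^2 + 40*j + 25)/(4*(4*j^2 - 25*j + 6))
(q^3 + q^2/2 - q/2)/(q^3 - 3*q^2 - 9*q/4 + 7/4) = 2*q/(2*q - 7)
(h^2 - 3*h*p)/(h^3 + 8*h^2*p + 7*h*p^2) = (h - 3*p)/(h^2 + 8*h*p + 7*p^2)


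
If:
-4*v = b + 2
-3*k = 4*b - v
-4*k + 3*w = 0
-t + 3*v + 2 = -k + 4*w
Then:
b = -9*w/17 - 2/17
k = 3*w/4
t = 10/17 - 97*w/34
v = 9*w/68 - 8/17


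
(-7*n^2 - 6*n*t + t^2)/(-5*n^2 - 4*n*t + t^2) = (-7*n + t)/(-5*n + t)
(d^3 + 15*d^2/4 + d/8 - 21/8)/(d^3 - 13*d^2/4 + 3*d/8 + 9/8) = (2*d^2 + 9*d + 7)/(2*d^2 - 5*d - 3)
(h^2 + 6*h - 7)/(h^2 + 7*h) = (h - 1)/h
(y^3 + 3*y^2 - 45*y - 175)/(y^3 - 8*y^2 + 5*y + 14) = (y^2 + 10*y + 25)/(y^2 - y - 2)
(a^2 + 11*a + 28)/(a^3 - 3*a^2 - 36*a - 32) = (a + 7)/(a^2 - 7*a - 8)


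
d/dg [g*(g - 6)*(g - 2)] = 3*g^2 - 16*g + 12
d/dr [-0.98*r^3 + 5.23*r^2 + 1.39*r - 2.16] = -2.94*r^2 + 10.46*r + 1.39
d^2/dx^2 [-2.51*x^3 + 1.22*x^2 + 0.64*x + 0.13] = 2.44 - 15.06*x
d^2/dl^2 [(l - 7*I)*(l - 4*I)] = 2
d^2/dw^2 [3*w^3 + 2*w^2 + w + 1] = 18*w + 4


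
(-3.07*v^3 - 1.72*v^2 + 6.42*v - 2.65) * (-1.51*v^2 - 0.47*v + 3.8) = 4.6357*v^5 + 4.0401*v^4 - 20.5518*v^3 - 5.5519*v^2 + 25.6415*v - 10.07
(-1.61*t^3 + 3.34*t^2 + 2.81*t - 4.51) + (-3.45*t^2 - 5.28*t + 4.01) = -1.61*t^3 - 0.11*t^2 - 2.47*t - 0.5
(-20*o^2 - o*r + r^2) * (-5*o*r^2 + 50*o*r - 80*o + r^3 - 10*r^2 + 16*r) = 100*o^3*r^2 - 1000*o^3*r + 1600*o^3 - 15*o^2*r^3 + 150*o^2*r^2 - 240*o^2*r - 6*o*r^4 + 60*o*r^3 - 96*o*r^2 + r^5 - 10*r^4 + 16*r^3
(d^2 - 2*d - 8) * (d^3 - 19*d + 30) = d^5 - 2*d^4 - 27*d^3 + 68*d^2 + 92*d - 240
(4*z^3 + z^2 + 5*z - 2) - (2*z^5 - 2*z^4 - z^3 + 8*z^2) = -2*z^5 + 2*z^4 + 5*z^3 - 7*z^2 + 5*z - 2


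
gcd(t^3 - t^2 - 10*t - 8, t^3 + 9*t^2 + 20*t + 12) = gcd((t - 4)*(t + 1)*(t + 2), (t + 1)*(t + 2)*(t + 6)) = t^2 + 3*t + 2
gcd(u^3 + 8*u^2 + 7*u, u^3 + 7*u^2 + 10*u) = u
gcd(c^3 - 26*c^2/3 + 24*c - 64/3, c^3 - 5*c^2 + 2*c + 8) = c^2 - 6*c + 8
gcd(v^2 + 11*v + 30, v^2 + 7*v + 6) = v + 6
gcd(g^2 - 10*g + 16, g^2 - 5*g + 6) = g - 2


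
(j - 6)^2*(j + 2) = j^3 - 10*j^2 + 12*j + 72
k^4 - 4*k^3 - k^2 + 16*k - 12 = (k - 3)*(k - 2)*(k - 1)*(k + 2)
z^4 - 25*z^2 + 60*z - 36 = (z - 3)*(z - 2)*(z - 1)*(z + 6)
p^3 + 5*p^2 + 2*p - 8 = (p - 1)*(p + 2)*(p + 4)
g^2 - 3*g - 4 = (g - 4)*(g + 1)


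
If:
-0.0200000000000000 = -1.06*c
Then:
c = 0.02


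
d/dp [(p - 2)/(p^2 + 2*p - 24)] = (p^2 + 2*p - 2*(p - 2)*(p + 1) - 24)/(p^2 + 2*p - 24)^2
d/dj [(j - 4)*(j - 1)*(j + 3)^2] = 4*j^3 + 3*j^2 - 34*j - 21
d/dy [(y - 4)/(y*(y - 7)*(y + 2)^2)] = (-3*y^3 + 28*y^2 - 68*y - 56)/(y^2*(y^5 - 8*y^4 - 23*y^3 + 134*y^2 + 476*y + 392))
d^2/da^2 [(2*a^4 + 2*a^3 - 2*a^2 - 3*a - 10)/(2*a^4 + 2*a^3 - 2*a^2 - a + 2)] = 8*(-12*a^7 - 136*a^6 - 180*a^5 + 39*a^4 + 125*a^3 + 66*a^2 + 12*a - 16)/(8*a^12 + 24*a^11 - 52*a^9 + 84*a^7 - 2*a^6 - 78*a^5 + 18*a^4 + 47*a^3 - 18*a^2 - 12*a + 8)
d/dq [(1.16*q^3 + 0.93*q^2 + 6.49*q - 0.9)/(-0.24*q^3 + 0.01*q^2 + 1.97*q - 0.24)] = (1.11022302462516e-16*q^5 + 0.2348*q^4 + 7.6856*q^3 + 0.284*q^2 - 0.4284*q + 0.2154)/(0.0576*q^6 - 0.0048*q^5 - 0.9455*q^4 + 0.1546*q^3 + 3.8761*q^2 - 0.9456*q + 0.0576)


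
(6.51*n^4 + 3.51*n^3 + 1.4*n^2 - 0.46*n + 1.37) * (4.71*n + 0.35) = 30.6621*n^5 + 18.8106*n^4 + 7.8225*n^3 - 1.6766*n^2 + 6.2917*n + 0.4795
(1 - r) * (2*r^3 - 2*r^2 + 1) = -2*r^4 + 4*r^3 - 2*r^2 - r + 1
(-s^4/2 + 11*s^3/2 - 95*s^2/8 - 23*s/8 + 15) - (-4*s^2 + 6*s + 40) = -s^4/2 + 11*s^3/2 - 63*s^2/8 - 71*s/8 - 25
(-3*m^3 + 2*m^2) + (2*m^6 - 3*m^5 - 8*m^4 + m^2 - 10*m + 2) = 2*m^6 - 3*m^5 - 8*m^4 - 3*m^3 + 3*m^2 - 10*m + 2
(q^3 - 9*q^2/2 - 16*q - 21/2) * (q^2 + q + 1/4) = q^5 - 7*q^4/2 - 81*q^3/4 - 221*q^2/8 - 29*q/2 - 21/8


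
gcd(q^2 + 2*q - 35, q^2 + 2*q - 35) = q^2 + 2*q - 35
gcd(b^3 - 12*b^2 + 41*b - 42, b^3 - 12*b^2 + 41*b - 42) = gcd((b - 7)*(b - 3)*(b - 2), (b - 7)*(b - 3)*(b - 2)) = b^3 - 12*b^2 + 41*b - 42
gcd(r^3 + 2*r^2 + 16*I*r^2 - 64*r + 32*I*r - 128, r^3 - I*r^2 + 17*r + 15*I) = 1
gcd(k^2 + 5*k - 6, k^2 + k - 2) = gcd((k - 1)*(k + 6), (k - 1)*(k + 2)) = k - 1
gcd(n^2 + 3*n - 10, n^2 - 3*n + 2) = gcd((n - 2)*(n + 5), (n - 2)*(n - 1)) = n - 2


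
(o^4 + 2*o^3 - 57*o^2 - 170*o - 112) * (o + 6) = o^5 + 8*o^4 - 45*o^3 - 512*o^2 - 1132*o - 672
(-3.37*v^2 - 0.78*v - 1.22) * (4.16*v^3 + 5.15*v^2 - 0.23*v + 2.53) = -14.0192*v^5 - 20.6003*v^4 - 8.3171*v^3 - 14.6297*v^2 - 1.6928*v - 3.0866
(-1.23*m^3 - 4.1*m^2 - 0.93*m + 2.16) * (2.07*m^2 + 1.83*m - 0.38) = -2.5461*m^5 - 10.7379*m^4 - 8.9607*m^3 + 4.3273*m^2 + 4.3062*m - 0.8208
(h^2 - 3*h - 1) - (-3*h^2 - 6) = 4*h^2 - 3*h + 5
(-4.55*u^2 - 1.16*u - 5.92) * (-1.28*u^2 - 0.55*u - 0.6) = 5.824*u^4 + 3.9873*u^3 + 10.9456*u^2 + 3.952*u + 3.552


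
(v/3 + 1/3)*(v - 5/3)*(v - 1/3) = v^3/3 - v^2/3 - 13*v/27 + 5/27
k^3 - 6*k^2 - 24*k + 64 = (k - 8)*(k - 2)*(k + 4)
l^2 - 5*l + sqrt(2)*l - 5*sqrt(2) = (l - 5)*(l + sqrt(2))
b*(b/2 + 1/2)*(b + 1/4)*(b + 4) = b^4/2 + 21*b^3/8 + 21*b^2/8 + b/2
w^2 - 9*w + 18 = (w - 6)*(w - 3)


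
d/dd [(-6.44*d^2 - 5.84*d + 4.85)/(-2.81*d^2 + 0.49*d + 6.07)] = (-19.566*d^2 - 50.9246*d - 37.8253)/(7.8961*d^4 - 2.7538*d^3 - 33.8733*d^2 + 5.9486*d + 36.8449)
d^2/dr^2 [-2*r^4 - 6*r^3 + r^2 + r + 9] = -24*r^2 - 36*r + 2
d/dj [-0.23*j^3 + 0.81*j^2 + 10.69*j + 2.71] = -0.69*j^2 + 1.62*j + 10.69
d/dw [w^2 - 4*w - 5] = 2*w - 4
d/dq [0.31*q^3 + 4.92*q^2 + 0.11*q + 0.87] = 0.93*q^2 + 9.84*q + 0.11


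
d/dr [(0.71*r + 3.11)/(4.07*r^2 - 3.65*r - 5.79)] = (-2.8897*r^2 - 25.3154*r + 7.2406)/(16.5649*r^4 - 29.711*r^3 - 33.8081*r^2 + 42.267*r + 33.5241)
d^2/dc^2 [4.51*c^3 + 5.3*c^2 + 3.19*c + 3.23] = 27.06*c + 10.6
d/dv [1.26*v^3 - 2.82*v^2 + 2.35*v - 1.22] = 3.78*v^2 - 5.64*v + 2.35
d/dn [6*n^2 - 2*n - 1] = 12*n - 2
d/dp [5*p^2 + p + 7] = 10*p + 1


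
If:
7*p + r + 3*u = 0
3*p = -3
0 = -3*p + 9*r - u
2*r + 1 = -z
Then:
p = -1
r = -1/14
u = 33/14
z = -6/7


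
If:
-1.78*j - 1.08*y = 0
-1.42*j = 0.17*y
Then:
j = 0.00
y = 0.00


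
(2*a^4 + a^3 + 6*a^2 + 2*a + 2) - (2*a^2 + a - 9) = 2*a^4 + a^3 + 4*a^2 + a + 11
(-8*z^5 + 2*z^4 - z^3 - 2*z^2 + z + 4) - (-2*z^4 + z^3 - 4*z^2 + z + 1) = -8*z^5 + 4*z^4 - 2*z^3 + 2*z^2 + 3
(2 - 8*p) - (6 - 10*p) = 2*p - 4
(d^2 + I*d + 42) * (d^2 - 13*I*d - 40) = d^4 - 12*I*d^3 + 15*d^2 - 586*I*d - 1680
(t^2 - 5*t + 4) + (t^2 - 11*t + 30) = 2*t^2 - 16*t + 34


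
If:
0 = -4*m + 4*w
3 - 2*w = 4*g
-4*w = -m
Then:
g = 3/4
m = 0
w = 0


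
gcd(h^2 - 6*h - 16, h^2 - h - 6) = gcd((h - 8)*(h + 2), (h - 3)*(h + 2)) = h + 2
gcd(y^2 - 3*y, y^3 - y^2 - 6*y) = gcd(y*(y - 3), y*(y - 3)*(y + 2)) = y^2 - 3*y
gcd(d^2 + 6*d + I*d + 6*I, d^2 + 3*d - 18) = d + 6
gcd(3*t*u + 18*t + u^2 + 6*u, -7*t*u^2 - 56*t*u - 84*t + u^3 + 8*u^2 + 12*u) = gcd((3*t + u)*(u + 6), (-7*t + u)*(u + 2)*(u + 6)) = u + 6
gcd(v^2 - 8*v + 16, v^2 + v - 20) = v - 4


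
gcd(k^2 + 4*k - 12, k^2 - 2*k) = k - 2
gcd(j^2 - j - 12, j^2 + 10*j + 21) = j + 3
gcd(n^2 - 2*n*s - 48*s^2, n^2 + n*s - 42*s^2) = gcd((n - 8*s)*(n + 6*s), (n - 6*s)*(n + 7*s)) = 1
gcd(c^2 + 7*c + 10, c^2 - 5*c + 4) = 1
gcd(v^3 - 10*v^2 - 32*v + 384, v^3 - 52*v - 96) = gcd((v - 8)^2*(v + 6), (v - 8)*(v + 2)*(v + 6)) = v^2 - 2*v - 48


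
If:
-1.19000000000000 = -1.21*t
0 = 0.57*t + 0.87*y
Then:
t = 0.98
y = -0.64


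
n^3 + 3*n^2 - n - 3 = (n - 1)*(n + 1)*(n + 3)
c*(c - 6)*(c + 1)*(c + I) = c^4 - 5*c^3 + I*c^3 - 6*c^2 - 5*I*c^2 - 6*I*c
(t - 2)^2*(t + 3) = t^3 - t^2 - 8*t + 12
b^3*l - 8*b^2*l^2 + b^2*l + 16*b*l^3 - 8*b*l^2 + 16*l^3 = (b - 4*l)^2*(b*l + l)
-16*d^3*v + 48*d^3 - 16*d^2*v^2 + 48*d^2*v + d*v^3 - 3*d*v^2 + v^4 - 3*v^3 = (-4*d + v)*(d + v)*(4*d + v)*(v - 3)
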